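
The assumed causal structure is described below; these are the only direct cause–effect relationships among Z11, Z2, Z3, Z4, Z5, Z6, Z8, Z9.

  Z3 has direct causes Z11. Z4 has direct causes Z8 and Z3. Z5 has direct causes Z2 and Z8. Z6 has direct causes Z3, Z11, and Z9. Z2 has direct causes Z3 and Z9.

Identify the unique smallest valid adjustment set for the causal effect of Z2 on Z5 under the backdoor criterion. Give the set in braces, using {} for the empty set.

{}

Variables eligible for adjustment (non-descendants of Z2, excluding Z2 and Z5): {Z11, Z3, Z4, Z6, Z8, Z9}.
Backdoor paths from Z2 to Z5:
  P1: Z2 <- Z3 -> Z4 <- Z8 -> Z5
  P2: Z2 <- Z9 -> Z6 <- Z11 -> Z3 -> Z4 <- Z8 -> Z5
  P3: Z2 <- Z9 -> Z6 <- Z3 -> Z4 <- Z8 -> Z5
Each backdoor path contains an unconditioned collider, so every path is already blocked with the empty conditioning set:
  P1: blocked at collider Z4 (neither it nor any descendant is in the conditioning set).
  P2: blocked at collider Z6 (neither it nor any descendant is in the conditioning set).
  P3: blocked at collider Z6 (neither it nor any descendant is in the conditioning set).
The empty set is therefore the unique smallest valid set.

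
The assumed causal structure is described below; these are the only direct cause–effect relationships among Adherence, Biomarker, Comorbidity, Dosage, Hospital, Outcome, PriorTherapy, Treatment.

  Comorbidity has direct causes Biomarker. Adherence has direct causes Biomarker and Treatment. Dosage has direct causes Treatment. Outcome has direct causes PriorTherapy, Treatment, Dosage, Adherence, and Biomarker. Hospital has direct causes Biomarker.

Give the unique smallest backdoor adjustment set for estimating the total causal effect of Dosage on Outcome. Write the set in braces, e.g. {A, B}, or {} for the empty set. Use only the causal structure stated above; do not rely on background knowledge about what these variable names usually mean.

Variables eligible for adjustment (non-descendants of Dosage, excluding Dosage and Outcome): {Adherence, Biomarker, Comorbidity, Hospital, PriorTherapy, Treatment}.
Backdoor paths from Dosage to Outcome:
  P1: Dosage <- Treatment -> Adherence <- Biomarker -> Outcome
  P2: Dosage <- Treatment -> Adherence -> Outcome
  P3: Dosage <- Treatment -> Outcome
The empty set is not sufficient: P2 (Dosage <- Treatment -> Adherence -> Outcome) has no collider blocking it and no conditioned non-collider, so it is open.
Try {Treatment}:
  P1: blocked at fork node Treatment ∈ conditioning set.
  P2: blocked at fork node Treatment ∈ conditioning set.
  P3: blocked at fork node Treatment ∈ conditioning set.
{Treatment} contains no descendant of Dosage and blocks every backdoor path.
No other singleton works — e.g. {Biomarker} leaves P2 open — so {Treatment} is the unique smallest valid adjustment set.

{Treatment}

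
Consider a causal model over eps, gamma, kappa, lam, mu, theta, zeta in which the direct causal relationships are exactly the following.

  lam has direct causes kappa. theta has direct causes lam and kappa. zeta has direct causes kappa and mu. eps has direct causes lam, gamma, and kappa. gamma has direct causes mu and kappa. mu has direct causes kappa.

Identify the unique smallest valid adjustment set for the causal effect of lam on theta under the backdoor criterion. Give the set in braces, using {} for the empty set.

Variables eligible for adjustment (non-descendants of lam, excluding lam and theta): {gamma, kappa, mu, zeta}.
Backdoor paths from lam to theta:
  P1: lam <- kappa -> theta
The empty set is not sufficient: P1 (lam <- kappa -> theta) has no collider blocking it and no conditioned non-collider, so it is open.
Try {kappa}:
  P1: blocked at fork node kappa ∈ conditioning set.
{kappa} contains no descendant of lam and blocks every backdoor path.
No other singleton works — e.g. {mu} leaves P1 open — so {kappa} is the unique smallest valid adjustment set.

{kappa}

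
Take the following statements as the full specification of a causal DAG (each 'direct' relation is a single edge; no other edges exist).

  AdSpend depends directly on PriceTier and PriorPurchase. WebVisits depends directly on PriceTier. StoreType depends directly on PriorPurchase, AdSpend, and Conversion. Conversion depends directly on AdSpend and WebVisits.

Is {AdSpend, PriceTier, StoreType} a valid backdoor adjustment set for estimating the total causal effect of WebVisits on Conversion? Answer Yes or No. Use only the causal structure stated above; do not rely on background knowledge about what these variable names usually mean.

Backdoor paths from WebVisits to Conversion (paths whose first edge points into WebVisits):
  P1: WebVisits <- PriceTier -> AdSpend <- PriorPurchase -> StoreType <- Conversion
  P2: WebVisits <- PriceTier -> AdSpend -> Conversion
  P3: WebVisits <- PriceTier -> AdSpend -> StoreType <- Conversion
Condition 1 (no descendant of WebVisits in the set): FAILS — StoreType is a descendant of WebVisits.
Condition 2 (every backdoor path blocked by {AdSpend, PriceTier, StoreType}):
  P1: blocked at fork node PriceTier ∈ conditioning set.
  P2: blocked at fork node PriceTier ∈ conditioning set.
  P3: blocked at fork node PriceTier ∈ conditioning set.
{AdSpend, PriceTier, StoreType} does not satisfy the backdoor criterion.

No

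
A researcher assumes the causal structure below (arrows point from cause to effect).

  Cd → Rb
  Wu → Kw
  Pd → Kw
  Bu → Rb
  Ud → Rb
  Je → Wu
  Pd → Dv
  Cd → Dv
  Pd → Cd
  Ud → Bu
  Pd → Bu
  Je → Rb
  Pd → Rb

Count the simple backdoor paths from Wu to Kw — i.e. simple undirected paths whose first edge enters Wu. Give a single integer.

5

A backdoor path from Wu to Kw is any simple undirected path whose first edge points into Wu (i.e. leaves Wu via a parent).
Parents of Wu: {Je}.
Enumerating:
  P1: Wu <- Je -> Rb <- Pd -> Kw
  P2: Wu <- Je -> Rb <- Ud -> Bu <- Pd -> Kw
  P3: Wu <- Je -> Rb <- Cd <- Pd -> Kw
  P4: Wu <- Je -> Rb <- Cd -> Dv <- Pd -> Kw
  P5: Wu <- Je -> Rb <- Bu <- Pd -> Kw
That exhausts the simple backdoor paths. Count: 5.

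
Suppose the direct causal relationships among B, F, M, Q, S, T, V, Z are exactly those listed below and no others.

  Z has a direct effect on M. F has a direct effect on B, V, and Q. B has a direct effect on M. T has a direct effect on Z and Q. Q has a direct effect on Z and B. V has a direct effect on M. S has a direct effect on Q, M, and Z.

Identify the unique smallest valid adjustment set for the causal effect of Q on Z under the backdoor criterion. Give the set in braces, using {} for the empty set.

Variables eligible for adjustment (non-descendants of Q, excluding Q and Z): {F, S, T, V}.
Backdoor paths from Q to Z:
  P1: Q <- F -> V -> M <- S -> Z
  P2: Q <- F -> V -> M <- Z
  P3: Q <- F -> B -> M <- S -> Z
  P4: Q <- F -> B -> M <- Z
  P5: Q <- T -> Z
  P6: Q <- S -> Z
  P7: Q <- S -> M <- Z
The empty set is not sufficient: P5 (Q <- T -> Z) has no collider blocking it and no conditioned non-collider, so it is open.
Try {S, T}:
  P1: blocked at collider M (neither it nor any descendant is in the conditioning set).
  P2: blocked at collider M (neither it nor any descendant is in the conditioning set).
  P3: blocked at collider M (neither it nor any descendant is in the conditioning set).
  P4: blocked at collider M (neither it nor any descendant is in the conditioning set).
  P5: blocked at fork node T ∈ conditioning set.
  P6: blocked at fork node S ∈ conditioning set.
  P7: blocked at fork node S ∈ conditioning set.
{S, T} contains no descendant of Q and blocks every backdoor path.
Every element of {S, T} is needed (dropping S leaves P6 open; dropping T leaves P5 open), so no proper subset is valid.
Among all size-2 subsets of the eligible variables, only {S, T} blocks every backdoor path, so it is the unique smallest valid adjustment set.

{S, T}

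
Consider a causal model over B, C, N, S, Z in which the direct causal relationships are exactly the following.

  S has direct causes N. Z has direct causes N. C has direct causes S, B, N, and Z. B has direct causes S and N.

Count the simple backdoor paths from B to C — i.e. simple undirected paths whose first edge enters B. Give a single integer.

6

A backdoor path from B to C is any simple undirected path whose first edge points into B (i.e. leaves B via a parent).
Parents of B: {N, S}.
Enumerating:
  P1: B <- N -> S -> C
  P2: B <- N -> Z -> C
  P3: B <- N -> C
  P4: B <- S <- N -> Z -> C
  P5: B <- S <- N -> C
  P6: B <- S -> C
That exhausts the simple backdoor paths. Count: 6.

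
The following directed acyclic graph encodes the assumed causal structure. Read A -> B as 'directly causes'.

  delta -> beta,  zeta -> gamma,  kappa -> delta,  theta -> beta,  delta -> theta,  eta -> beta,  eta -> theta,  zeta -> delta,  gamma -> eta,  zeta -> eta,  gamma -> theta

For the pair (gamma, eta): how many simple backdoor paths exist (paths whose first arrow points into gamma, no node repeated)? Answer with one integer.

5

A backdoor path from gamma to eta is any simple undirected path whose first edge points into gamma (i.e. leaves gamma via a parent).
Parents of gamma: {zeta}.
Enumerating:
  P1: gamma <- zeta -> delta -> theta <- eta
  P2: gamma <- zeta -> delta -> theta -> beta <- eta
  P3: gamma <- zeta -> delta -> beta <- eta
  P4: gamma <- zeta -> delta -> beta <- theta <- eta
  P5: gamma <- zeta -> eta
That exhausts the simple backdoor paths. Count: 5.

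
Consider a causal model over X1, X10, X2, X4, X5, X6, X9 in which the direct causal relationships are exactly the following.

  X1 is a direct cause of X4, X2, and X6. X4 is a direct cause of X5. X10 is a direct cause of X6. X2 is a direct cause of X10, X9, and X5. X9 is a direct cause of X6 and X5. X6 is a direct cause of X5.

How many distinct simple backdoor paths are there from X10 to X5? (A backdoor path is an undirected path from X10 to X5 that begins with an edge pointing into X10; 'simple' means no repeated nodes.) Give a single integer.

A backdoor path from X10 to X5 is any simple undirected path whose first edge points into X10 (i.e. leaves X10 via a parent).
Parents of X10: {X2}.
Enumerating:
  P1: X10 <- X2 <- X1 -> X4 -> X5
  P2: X10 <- X2 <- X1 -> X6 <- X9 -> X5
  P3: X10 <- X2 <- X1 -> X6 -> X5
  P4: X10 <- X2 -> X9 -> X6 <- X1 -> X4 -> X5
  P5: X10 <- X2 -> X9 -> X6 -> X5
  P6: X10 <- X2 -> X9 -> X5
  P7: X10 <- X2 -> X5
That exhausts the simple backdoor paths. Count: 7.

7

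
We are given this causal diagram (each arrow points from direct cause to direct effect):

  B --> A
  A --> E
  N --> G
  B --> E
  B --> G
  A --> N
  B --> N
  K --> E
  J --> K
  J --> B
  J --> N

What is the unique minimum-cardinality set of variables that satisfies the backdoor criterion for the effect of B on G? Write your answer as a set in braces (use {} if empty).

{J}

Variables eligible for adjustment (non-descendants of B, excluding B and G): {J, K}.
Backdoor paths from B to G:
  P1: B <- J -> K -> E <- A -> N -> G
  P2: B <- J -> N -> G
The empty set is not sufficient: P2 (B <- J -> N -> G) has no collider blocking it and no conditioned non-collider, so it is open.
Try {J}:
  P1: blocked at fork node J ∈ conditioning set.
  P2: blocked at fork node J ∈ conditioning set.
{J} contains no descendant of B and blocks every backdoor path.
No other singleton works — e.g. {K} leaves P2 open — so {J} is the unique smallest valid adjustment set.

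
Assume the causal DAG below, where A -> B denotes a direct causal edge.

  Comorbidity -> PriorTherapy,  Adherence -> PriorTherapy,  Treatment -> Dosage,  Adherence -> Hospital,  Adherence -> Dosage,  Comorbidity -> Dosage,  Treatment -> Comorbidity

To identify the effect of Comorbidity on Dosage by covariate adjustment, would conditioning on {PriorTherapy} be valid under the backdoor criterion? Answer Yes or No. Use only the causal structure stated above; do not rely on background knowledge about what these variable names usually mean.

Backdoor paths from Comorbidity to Dosage (paths whose first edge points into Comorbidity):
  P1: Comorbidity <- Treatment -> Dosage
Condition 1 (no descendant of Comorbidity in the set): FAILS — PriorTherapy is a descendant of Comorbidity.
Condition 2 (every backdoor path blocked by {PriorTherapy}):
  P1: open — no interior node is in the conditioning set.
{PriorTherapy} does not satisfy the backdoor criterion.

No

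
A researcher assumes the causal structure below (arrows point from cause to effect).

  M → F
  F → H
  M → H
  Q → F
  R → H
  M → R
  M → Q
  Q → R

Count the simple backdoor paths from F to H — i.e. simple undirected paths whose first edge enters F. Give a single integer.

A backdoor path from F to H is any simple undirected path whose first edge points into F (i.e. leaves F via a parent).
Parents of F: {M, Q}.
Enumerating:
  P1: F <- M -> Q -> R -> H
  P2: F <- M -> R -> H
  P3: F <- M -> H
  P4: F <- Q <- M -> R -> H
  P5: F <- Q <- M -> H
  P6: F <- Q -> R <- M -> H
  P7: F <- Q -> R -> H
That exhausts the simple backdoor paths. Count: 7.

7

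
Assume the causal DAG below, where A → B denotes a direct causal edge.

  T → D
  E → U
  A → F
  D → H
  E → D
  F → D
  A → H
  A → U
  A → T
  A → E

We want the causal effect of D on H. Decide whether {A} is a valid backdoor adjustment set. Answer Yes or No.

Backdoor paths from D to H (paths whose first edge points into D):
  P1: D <- T <- A -> H
  P2: D <- E <- A -> H
  P3: D <- E -> U <- A -> H
  P4: D <- F <- A -> H
Condition 1 (no descendant of D in the set): holds — descendants of D are {H}; none are in {A}.
Condition 2 (every backdoor path blocked by {A}):
  P1: blocked at fork node A ∈ conditioning set.
  P2: blocked at fork node A ∈ conditioning set.
  P3: blocked at collider U (neither it nor any descendant is in the conditioning set).
  P4: blocked at fork node A ∈ conditioning set.
{A} satisfies the backdoor criterion.

Yes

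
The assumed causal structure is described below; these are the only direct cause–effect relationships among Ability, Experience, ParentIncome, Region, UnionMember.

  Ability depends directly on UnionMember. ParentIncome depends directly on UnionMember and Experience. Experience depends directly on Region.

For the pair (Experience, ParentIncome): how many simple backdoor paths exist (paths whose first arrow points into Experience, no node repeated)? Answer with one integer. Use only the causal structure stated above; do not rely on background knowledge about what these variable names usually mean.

0

A backdoor path from Experience to ParentIncome is any simple undirected path whose first edge points into Experience (i.e. leaves Experience via a parent).
Parents of Experience: {Region}.
No simple path from any parent of Experience reaches ParentIncome without revisiting Experience, so there are no backdoor paths.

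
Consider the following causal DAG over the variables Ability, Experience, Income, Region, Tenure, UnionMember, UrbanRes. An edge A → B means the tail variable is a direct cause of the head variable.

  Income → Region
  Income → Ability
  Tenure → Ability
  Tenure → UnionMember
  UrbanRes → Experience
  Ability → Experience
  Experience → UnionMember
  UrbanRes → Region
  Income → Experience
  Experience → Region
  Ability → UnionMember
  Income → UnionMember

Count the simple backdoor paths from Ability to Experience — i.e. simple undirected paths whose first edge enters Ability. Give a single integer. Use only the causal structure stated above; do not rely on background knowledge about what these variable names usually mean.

A backdoor path from Ability to Experience is any simple undirected path whose first edge points into Ability (i.e. leaves Ability via a parent).
Parents of Ability: {Income, Tenure}.
Enumerating:
  P1: Ability <- Tenure -> UnionMember <- Income -> Experience
  P2: Ability <- Tenure -> UnionMember <- Income -> Region <- UrbanRes -> Experience
  P3: Ability <- Tenure -> UnionMember <- Income -> Region <- Experience
  P4: Ability <- Tenure -> UnionMember <- Experience
  P5: Ability <- Income -> Experience
  P6: Ability <- Income -> Region <- UrbanRes -> Experience
  P7: Ability <- Income -> Region <- Experience
  P8: Ability <- Income -> UnionMember <- Experience
That exhausts the simple backdoor paths. Count: 8.

8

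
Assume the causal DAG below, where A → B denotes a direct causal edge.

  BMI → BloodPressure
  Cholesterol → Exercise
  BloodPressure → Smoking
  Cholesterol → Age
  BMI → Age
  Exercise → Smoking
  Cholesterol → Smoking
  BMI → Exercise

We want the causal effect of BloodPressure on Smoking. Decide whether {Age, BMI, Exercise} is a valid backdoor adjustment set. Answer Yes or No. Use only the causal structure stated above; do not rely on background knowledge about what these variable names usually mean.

Yes

Backdoor paths from BloodPressure to Smoking (paths whose first edge points into BloodPressure):
  P1: BloodPressure <- BMI -> Age <- Cholesterol -> Exercise -> Smoking
  P2: BloodPressure <- BMI -> Age <- Cholesterol -> Smoking
  P3: BloodPressure <- BMI -> Exercise <- Cholesterol -> Smoking
  P4: BloodPressure <- BMI -> Exercise -> Smoking
Condition 1 (no descendant of BloodPressure in the set): holds — descendants of BloodPressure are {Smoking}; none are in {Age, BMI, Exercise}.
Condition 2 (every backdoor path blocked by {Age, BMI, Exercise}):
  P1: blocked at fork node BMI ∈ conditioning set.
  P2: blocked at fork node BMI ∈ conditioning set.
  P3: blocked at fork node BMI ∈ conditioning set.
  P4: blocked at fork node BMI ∈ conditioning set.
{Age, BMI, Exercise} satisfies the backdoor criterion.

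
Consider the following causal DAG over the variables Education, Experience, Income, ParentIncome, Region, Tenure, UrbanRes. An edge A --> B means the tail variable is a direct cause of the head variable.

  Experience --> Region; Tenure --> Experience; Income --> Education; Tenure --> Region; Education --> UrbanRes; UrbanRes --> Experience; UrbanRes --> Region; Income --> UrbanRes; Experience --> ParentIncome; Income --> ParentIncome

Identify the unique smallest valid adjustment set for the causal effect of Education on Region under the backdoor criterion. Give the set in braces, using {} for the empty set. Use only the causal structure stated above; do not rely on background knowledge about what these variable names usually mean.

Variables eligible for adjustment (non-descendants of Education, excluding Education and Region): {Income, Tenure}.
Backdoor paths from Education to Region:
  P1: Education <- Income -> UrbanRes -> Experience <- Tenure -> Region
  P2: Education <- Income -> UrbanRes -> Experience -> Region
  P3: Education <- Income -> UrbanRes -> Region
  P4: Education <- Income -> ParentIncome <- Experience <- UrbanRes -> Region
  P5: Education <- Income -> ParentIncome <- Experience <- Tenure -> Region
  P6: Education <- Income -> ParentIncome <- Experience -> Region
The empty set is not sufficient: P2 (Education <- Income -> UrbanRes -> Experience -> Region) has no collider blocking it and no conditioned non-collider, so it is open.
Try {Income}:
  P1: blocked at fork node Income ∈ conditioning set.
  P2: blocked at fork node Income ∈ conditioning set.
  P3: blocked at fork node Income ∈ conditioning set.
  P4: blocked at fork node Income ∈ conditioning set.
  P5: blocked at fork node Income ∈ conditioning set.
  P6: blocked at fork node Income ∈ conditioning set.
{Income} contains no descendant of Education and blocks every backdoor path.
No other singleton works — e.g. {Tenure} leaves P2 open — so {Income} is the unique smallest valid adjustment set.

{Income}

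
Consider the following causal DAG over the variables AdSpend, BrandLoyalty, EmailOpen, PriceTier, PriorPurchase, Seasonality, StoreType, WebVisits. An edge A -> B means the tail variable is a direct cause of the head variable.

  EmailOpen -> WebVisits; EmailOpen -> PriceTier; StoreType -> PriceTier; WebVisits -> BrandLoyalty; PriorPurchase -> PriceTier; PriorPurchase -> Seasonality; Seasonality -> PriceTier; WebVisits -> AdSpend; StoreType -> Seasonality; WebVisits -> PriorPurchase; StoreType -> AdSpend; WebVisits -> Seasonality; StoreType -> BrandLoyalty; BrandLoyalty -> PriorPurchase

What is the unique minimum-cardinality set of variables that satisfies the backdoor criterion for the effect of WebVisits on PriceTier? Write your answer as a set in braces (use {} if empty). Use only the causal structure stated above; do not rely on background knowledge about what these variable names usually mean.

Variables eligible for adjustment (non-descendants of WebVisits, excluding WebVisits and PriceTier): {EmailOpen, StoreType}.
Backdoor paths from WebVisits to PriceTier:
  P1: WebVisits <- EmailOpen -> PriceTier
The empty set is not sufficient: P1 (WebVisits <- EmailOpen -> PriceTier) has no collider blocking it and no conditioned non-collider, so it is open.
Try {EmailOpen}:
  P1: blocked at fork node EmailOpen ∈ conditioning set.
{EmailOpen} contains no descendant of WebVisits and blocks every backdoor path.
No other singleton works — e.g. {StoreType} leaves P1 open — so {EmailOpen} is the unique smallest valid adjustment set.

{EmailOpen}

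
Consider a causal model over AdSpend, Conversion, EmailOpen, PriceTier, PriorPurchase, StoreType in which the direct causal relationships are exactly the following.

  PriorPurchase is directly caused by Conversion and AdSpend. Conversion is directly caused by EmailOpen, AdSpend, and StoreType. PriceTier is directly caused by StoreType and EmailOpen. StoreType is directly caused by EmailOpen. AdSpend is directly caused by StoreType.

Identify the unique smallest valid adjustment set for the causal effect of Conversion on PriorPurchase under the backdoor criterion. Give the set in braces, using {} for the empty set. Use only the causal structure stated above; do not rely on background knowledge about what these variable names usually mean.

Variables eligible for adjustment (non-descendants of Conversion, excluding Conversion and PriorPurchase): {AdSpend, EmailOpen, PriceTier, StoreType}.
Backdoor paths from Conversion to PriorPurchase:
  P1: Conversion <- EmailOpen -> StoreType -> AdSpend -> PriorPurchase
  P2: Conversion <- EmailOpen -> PriceTier <- StoreType -> AdSpend -> PriorPurchase
  P3: Conversion <- StoreType -> AdSpend -> PriorPurchase
  P4: Conversion <- AdSpend -> PriorPurchase
The empty set is not sufficient: P1 (Conversion <- EmailOpen -> StoreType -> AdSpend -> PriorPurchase) has no collider blocking it and no conditioned non-collider, so it is open.
Try {AdSpend}:
  P1: blocked at chain node AdSpend ∈ conditioning set.
  P2: blocked at collider PriceTier (neither it nor any descendant is in the conditioning set).
  P3: blocked at chain node AdSpend ∈ conditioning set.
  P4: blocked at fork node AdSpend ∈ conditioning set.
{AdSpend} contains no descendant of Conversion and blocks every backdoor path.
No other singleton works — e.g. {EmailOpen} leaves P3 open — so {AdSpend} is the unique smallest valid adjustment set.

{AdSpend}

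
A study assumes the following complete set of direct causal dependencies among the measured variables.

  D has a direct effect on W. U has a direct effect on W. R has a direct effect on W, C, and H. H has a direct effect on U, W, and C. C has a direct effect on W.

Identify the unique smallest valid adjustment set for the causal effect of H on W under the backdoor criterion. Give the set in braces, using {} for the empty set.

Variables eligible for adjustment (non-descendants of H, excluding H and W): {D, R}.
Backdoor paths from H to W:
  P1: H <- R -> C -> W
  P2: H <- R -> W
The empty set is not sufficient: P1 (H <- R -> C -> W) has no collider blocking it and no conditioned non-collider, so it is open.
Try {R}:
  P1: blocked at fork node R ∈ conditioning set.
  P2: blocked at fork node R ∈ conditioning set.
{R} contains no descendant of H and blocks every backdoor path.
No other singleton works — e.g. {D} leaves P1 open — so {R} is the unique smallest valid adjustment set.

{R}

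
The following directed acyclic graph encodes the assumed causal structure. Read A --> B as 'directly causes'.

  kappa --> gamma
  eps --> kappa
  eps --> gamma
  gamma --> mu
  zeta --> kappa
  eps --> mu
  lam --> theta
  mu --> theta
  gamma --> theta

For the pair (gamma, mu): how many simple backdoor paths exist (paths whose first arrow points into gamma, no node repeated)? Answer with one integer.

A backdoor path from gamma to mu is any simple undirected path whose first edge points into gamma (i.e. leaves gamma via a parent).
Parents of gamma: {eps, kappa}.
Enumerating:
  P1: gamma <- eps -> mu
  P2: gamma <- kappa <- eps -> mu
That exhausts the simple backdoor paths. Count: 2.

2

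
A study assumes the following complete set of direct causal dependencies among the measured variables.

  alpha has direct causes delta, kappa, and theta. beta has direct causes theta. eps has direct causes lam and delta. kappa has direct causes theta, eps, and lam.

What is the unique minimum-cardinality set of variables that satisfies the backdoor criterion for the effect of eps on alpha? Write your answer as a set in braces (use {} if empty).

{delta, lam}

Variables eligible for adjustment (non-descendants of eps, excluding eps and alpha): {beta, delta, lam, theta}.
Backdoor paths from eps to alpha:
  P1: eps <- lam -> kappa <- theta -> alpha
  P2: eps <- lam -> kappa -> alpha
  P3: eps <- delta -> alpha
The empty set is not sufficient: P2 (eps <- lam -> kappa -> alpha) has no collider blocking it and no conditioned non-collider, so it is open.
Try {delta, lam}:
  P1: blocked at fork node lam ∈ conditioning set.
  P2: blocked at fork node lam ∈ conditioning set.
  P3: blocked at fork node delta ∈ conditioning set.
{delta, lam} contains no descendant of eps and blocks every backdoor path.
Every element of {delta, lam} is needed (dropping delta leaves P3 open; dropping lam leaves P2 open), so no proper subset is valid.
Among all size-2 subsets of the eligible variables, only {delta, lam} blocks every backdoor path, so it is the unique smallest valid adjustment set.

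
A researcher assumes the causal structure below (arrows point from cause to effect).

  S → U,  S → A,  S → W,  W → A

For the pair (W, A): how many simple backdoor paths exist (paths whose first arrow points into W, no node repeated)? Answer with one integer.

A backdoor path from W to A is any simple undirected path whose first edge points into W (i.e. leaves W via a parent).
Parents of W: {S}.
Enumerating:
  P1: W <- S -> A
That exhausts the simple backdoor paths. Count: 1.

1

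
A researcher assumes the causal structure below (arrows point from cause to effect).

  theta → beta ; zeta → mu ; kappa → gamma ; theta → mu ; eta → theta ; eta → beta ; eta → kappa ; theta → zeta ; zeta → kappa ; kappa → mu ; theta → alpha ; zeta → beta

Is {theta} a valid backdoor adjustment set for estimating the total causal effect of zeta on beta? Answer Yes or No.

Yes

Backdoor paths from zeta to beta (paths whose first edge points into zeta):
  P1: zeta <- theta <- eta -> beta
  P2: zeta <- theta -> beta
  P3: zeta <- theta -> mu <- kappa <- eta -> beta
Condition 1 (no descendant of zeta in the set): holds — descendants of zeta are {beta, gamma, kappa, mu}; none are in {theta}.
Condition 2 (every backdoor path blocked by {theta}):
  P1: blocked at chain node theta ∈ conditioning set.
  P2: blocked at fork node theta ∈ conditioning set.
  P3: blocked at fork node theta ∈ conditioning set.
{theta} satisfies the backdoor criterion.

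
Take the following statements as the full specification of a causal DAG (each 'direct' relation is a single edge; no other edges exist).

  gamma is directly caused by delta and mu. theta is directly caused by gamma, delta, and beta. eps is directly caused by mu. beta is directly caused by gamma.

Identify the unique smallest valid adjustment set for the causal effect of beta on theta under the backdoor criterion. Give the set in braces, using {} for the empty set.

Variables eligible for adjustment (non-descendants of beta, excluding beta and theta): {delta, eps, gamma, mu}.
Backdoor paths from beta to theta:
  P1: beta <- gamma <- delta -> theta
  P2: beta <- gamma -> theta
The empty set is not sufficient: P1 (beta <- gamma <- delta -> theta) has no collider blocking it and no conditioned non-collider, so it is open.
Try {gamma}:
  P1: blocked at chain node gamma ∈ conditioning set.
  P2: blocked at fork node gamma ∈ conditioning set.
{gamma} contains no descendant of beta and blocks every backdoor path.
No other singleton works — e.g. {delta} leaves P2 open — so {gamma} is the unique smallest valid adjustment set.

{gamma}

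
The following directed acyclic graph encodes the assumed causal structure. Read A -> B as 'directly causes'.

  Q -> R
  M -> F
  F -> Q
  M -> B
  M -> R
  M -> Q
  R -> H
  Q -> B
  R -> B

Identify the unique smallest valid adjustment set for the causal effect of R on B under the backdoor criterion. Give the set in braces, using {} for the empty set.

Variables eligible for adjustment (non-descendants of R, excluding R and B): {F, M, Q}.
Backdoor paths from R to B:
  P1: R <- M -> F -> Q -> B
  P2: R <- M -> Q -> B
  P3: R <- M -> B
  P4: R <- Q <- M -> B
  P5: R <- Q <- F <- M -> B
  P6: R <- Q -> B
The empty set is not sufficient: P1 (R <- M -> F -> Q -> B) has no collider blocking it and no conditioned non-collider, so it is open.
Try {M, Q}:
  P1: blocked at fork node M ∈ conditioning set.
  P2: blocked at fork node M ∈ conditioning set.
  P3: blocked at fork node M ∈ conditioning set.
  P4: blocked at chain node Q ∈ conditioning set.
  P5: blocked at chain node Q ∈ conditioning set.
  P6: blocked at fork node Q ∈ conditioning set.
{M, Q} contains no descendant of R and blocks every backdoor path.
Every element of {M, Q} is needed (dropping M leaves P3 open; dropping Q leaves P6 open), so no proper subset is valid.
Among all size-2 subsets of the eligible variables, only {M, Q} blocks every backdoor path, so it is the unique smallest valid adjustment set.

{M, Q}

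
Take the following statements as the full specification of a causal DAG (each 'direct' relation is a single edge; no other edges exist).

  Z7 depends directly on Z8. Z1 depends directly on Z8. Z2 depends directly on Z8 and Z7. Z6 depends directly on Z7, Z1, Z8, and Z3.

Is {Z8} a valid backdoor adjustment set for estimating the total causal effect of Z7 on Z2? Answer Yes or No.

Backdoor paths from Z7 to Z2 (paths whose first edge points into Z7):
  P1: Z7 <- Z8 -> Z2
Condition 1 (no descendant of Z7 in the set): holds — descendants of Z7 are {Z2, Z6}; none are in {Z8}.
Condition 2 (every backdoor path blocked by {Z8}):
  P1: blocked at fork node Z8 ∈ conditioning set.
{Z8} satisfies the backdoor criterion.

Yes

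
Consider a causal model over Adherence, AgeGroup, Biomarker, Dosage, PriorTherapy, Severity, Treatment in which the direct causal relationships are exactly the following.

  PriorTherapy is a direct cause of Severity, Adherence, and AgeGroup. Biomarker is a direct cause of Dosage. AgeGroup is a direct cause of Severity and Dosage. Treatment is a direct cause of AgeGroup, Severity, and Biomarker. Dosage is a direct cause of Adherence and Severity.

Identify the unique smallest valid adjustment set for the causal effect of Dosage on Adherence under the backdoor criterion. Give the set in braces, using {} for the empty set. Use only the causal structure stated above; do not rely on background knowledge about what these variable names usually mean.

{PriorTherapy}

Variables eligible for adjustment (non-descendants of Dosage, excluding Dosage and Adherence): {AgeGroup, Biomarker, PriorTherapy, Treatment}.
Backdoor paths from Dosage to Adherence:
  P1: Dosage <- AgeGroup <- Treatment -> Severity <- PriorTherapy -> Adherence
  P2: Dosage <- AgeGroup <- PriorTherapy -> Adherence
  P3: Dosage <- AgeGroup -> Severity <- PriorTherapy -> Adherence
  P4: Dosage <- Biomarker <- Treatment -> AgeGroup <- PriorTherapy -> Adherence
  P5: Dosage <- Biomarker <- Treatment -> AgeGroup -> Severity <- PriorTherapy -> Adherence
  P6: Dosage <- Biomarker <- Treatment -> Severity <- PriorTherapy -> Adherence
  P7: Dosage <- Biomarker <- Treatment -> Severity <- AgeGroup <- PriorTherapy -> Adherence
The empty set is not sufficient: P2 (Dosage <- AgeGroup <- PriorTherapy -> Adherence) has no collider blocking it and no conditioned non-collider, so it is open.
Try {PriorTherapy}:
  P1: blocked at collider Severity (neither it nor any descendant is in the conditioning set).
  P2: blocked at fork node PriorTherapy ∈ conditioning set.
  P3: blocked at collider Severity (neither it nor any descendant is in the conditioning set).
  P4: blocked at collider AgeGroup (neither it nor any descendant is in the conditioning set).
  P5: blocked at collider Severity (neither it nor any descendant is in the conditioning set).
  P6: blocked at collider Severity (neither it nor any descendant is in the conditioning set).
  P7: blocked at collider Severity (neither it nor any descendant is in the conditioning set).
{PriorTherapy} contains no descendant of Dosage and blocks every backdoor path.
No other singleton works — e.g. {Treatment} leaves P2 open — so {PriorTherapy} is the unique smallest valid adjustment set.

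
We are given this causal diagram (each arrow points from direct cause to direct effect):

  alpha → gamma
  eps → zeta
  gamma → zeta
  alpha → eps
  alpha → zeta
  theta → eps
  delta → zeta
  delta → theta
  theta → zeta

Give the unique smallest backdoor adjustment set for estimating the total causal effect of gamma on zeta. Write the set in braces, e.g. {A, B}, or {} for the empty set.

{alpha}

Variables eligible for adjustment (non-descendants of gamma, excluding gamma and zeta): {alpha, delta, eps, theta}.
Backdoor paths from gamma to zeta:
  P1: gamma <- alpha -> eps <- theta <- delta -> zeta
  P2: gamma <- alpha -> eps <- theta -> zeta
  P3: gamma <- alpha -> eps -> zeta
  P4: gamma <- alpha -> zeta
The empty set is not sufficient: P3 (gamma <- alpha -> eps -> zeta) has no collider blocking it and no conditioned non-collider, so it is open.
Try {alpha}:
  P1: blocked at fork node alpha ∈ conditioning set.
  P2: blocked at fork node alpha ∈ conditioning set.
  P3: blocked at fork node alpha ∈ conditioning set.
  P4: blocked at fork node alpha ∈ conditioning set.
{alpha} contains no descendant of gamma and blocks every backdoor path.
No other singleton works — e.g. {delta} leaves P3 open — so {alpha} is the unique smallest valid adjustment set.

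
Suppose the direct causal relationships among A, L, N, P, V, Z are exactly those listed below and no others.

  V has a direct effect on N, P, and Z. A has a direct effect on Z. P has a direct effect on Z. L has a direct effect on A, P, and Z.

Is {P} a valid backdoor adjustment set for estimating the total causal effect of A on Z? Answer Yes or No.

No

Backdoor paths from A to Z (paths whose first edge points into A):
  P1: A <- L -> P <- V -> Z
  P2: A <- L -> P -> Z
  P3: A <- L -> Z
Condition 1 (no descendant of A in the set): holds — descendants of A are {Z}; none are in {P}.
Condition 2 (every backdoor path blocked by {P}):
  P1: open — collider(s) P are conditioned on (or have a conditioned descendant) and no non-collider on the path is in the set.
  P2: blocked at chain node P ∈ conditioning set.
  P3: open — no interior node is in the conditioning set.
{P} does not satisfy the backdoor criterion.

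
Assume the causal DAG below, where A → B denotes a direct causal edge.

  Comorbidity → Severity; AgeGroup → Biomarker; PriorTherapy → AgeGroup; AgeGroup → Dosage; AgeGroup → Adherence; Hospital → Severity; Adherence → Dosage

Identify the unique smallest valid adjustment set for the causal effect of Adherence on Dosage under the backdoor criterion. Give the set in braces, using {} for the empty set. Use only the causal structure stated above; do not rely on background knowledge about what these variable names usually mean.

{AgeGroup}

Variables eligible for adjustment (non-descendants of Adherence, excluding Adherence and Dosage): {AgeGroup, Biomarker, Comorbidity, Hospital, PriorTherapy, Severity}.
Backdoor paths from Adherence to Dosage:
  P1: Adherence <- AgeGroup -> Dosage
The empty set is not sufficient: P1 (Adherence <- AgeGroup -> Dosage) has no collider blocking it and no conditioned non-collider, so it is open.
Try {AgeGroup}:
  P1: blocked at fork node AgeGroup ∈ conditioning set.
{AgeGroup} contains no descendant of Adherence and blocks every backdoor path.
No other singleton works — e.g. {Hospital} leaves P1 open — so {AgeGroup} is the unique smallest valid adjustment set.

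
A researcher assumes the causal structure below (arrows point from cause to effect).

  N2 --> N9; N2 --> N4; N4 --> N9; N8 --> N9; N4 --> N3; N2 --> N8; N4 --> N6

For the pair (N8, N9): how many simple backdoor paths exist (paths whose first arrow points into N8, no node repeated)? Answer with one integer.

2

A backdoor path from N8 to N9 is any simple undirected path whose first edge points into N8 (i.e. leaves N8 via a parent).
Parents of N8: {N2}.
Enumerating:
  P1: N8 <- N2 -> N4 -> N9
  P2: N8 <- N2 -> N9
That exhausts the simple backdoor paths. Count: 2.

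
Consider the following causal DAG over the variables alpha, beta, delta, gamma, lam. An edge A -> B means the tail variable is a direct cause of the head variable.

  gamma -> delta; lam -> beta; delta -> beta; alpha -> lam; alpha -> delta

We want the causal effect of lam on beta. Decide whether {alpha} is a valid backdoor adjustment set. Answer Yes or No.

Yes

Backdoor paths from lam to beta (paths whose first edge points into lam):
  P1: lam <- alpha -> delta -> beta
Condition 1 (no descendant of lam in the set): holds — descendants of lam are {beta}; none are in {alpha}.
Condition 2 (every backdoor path blocked by {alpha}):
  P1: blocked at fork node alpha ∈ conditioning set.
{alpha} satisfies the backdoor criterion.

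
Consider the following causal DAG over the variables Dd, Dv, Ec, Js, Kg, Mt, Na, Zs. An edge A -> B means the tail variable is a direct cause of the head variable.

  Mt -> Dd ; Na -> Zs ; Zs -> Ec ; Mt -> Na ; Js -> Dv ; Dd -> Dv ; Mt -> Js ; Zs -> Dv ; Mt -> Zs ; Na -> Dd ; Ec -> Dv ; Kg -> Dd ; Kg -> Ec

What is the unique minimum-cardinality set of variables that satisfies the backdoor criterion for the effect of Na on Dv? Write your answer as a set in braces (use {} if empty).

Variables eligible for adjustment (non-descendants of Na, excluding Na and Dv): {Js, Kg, Mt}.
Backdoor paths from Na to Dv:
  P1: Na <- Mt -> Zs -> Ec <- Kg -> Dd -> Dv
  P2: Na <- Mt -> Zs -> Ec -> Dv
  P3: Na <- Mt -> Zs -> Dv
  P4: Na <- Mt -> Dd <- Kg -> Ec <- Zs -> Dv
  P5: Na <- Mt -> Dd <- Kg -> Ec -> Dv
  P6: Na <- Mt -> Dd -> Dv
  P7: Na <- Mt -> Js -> Dv
The empty set is not sufficient: P2 (Na <- Mt -> Zs -> Ec -> Dv) has no collider blocking it and no conditioned non-collider, so it is open.
Try {Mt}:
  P1: blocked at fork node Mt ∈ conditioning set.
  P2: blocked at fork node Mt ∈ conditioning set.
  P3: blocked at fork node Mt ∈ conditioning set.
  P4: blocked at fork node Mt ∈ conditioning set.
  P5: blocked at fork node Mt ∈ conditioning set.
  P6: blocked at fork node Mt ∈ conditioning set.
  P7: blocked at fork node Mt ∈ conditioning set.
{Mt} contains no descendant of Na and blocks every backdoor path.
No other singleton works — e.g. {Kg} leaves P2 open — so {Mt} is the unique smallest valid adjustment set.

{Mt}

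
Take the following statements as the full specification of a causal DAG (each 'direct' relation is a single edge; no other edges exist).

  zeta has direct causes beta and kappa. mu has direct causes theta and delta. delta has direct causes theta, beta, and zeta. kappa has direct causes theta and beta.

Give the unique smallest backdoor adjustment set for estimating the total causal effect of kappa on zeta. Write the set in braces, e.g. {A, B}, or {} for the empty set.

{beta}

Variables eligible for adjustment (non-descendants of kappa, excluding kappa and zeta): {beta, theta}.
Backdoor paths from kappa to zeta:
  P1: kappa <- beta -> zeta
  P2: kappa <- beta -> delta <- zeta
  P3: kappa <- theta -> delta <- beta -> zeta
  P4: kappa <- theta -> delta <- zeta
  P5: kappa <- theta -> mu <- delta <- beta -> zeta
  P6: kappa <- theta -> mu <- delta <- zeta
The empty set is not sufficient: P1 (kappa <- beta -> zeta) has no collider blocking it and no conditioned non-collider, so it is open.
Try {beta}:
  P1: blocked at fork node beta ∈ conditioning set.
  P2: blocked at fork node beta ∈ conditioning set.
  P3: blocked at collider delta (neither it nor any descendant is in the conditioning set).
  P4: blocked at collider delta (neither it nor any descendant is in the conditioning set).
  P5: blocked at collider mu (neither it nor any descendant is in the conditioning set).
  P6: blocked at collider mu (neither it nor any descendant is in the conditioning set).
{beta} contains no descendant of kappa and blocks every backdoor path.
No other singleton works — e.g. {theta} leaves P1 open — so {beta} is the unique smallest valid adjustment set.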